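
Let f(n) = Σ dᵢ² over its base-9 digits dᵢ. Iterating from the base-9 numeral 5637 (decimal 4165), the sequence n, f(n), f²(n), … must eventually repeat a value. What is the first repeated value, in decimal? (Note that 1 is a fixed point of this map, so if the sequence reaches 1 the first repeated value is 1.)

4165 = (5,6,3,7)_9 → 5² + 6² + 3² + 7² = 119
119 = (1,4,2)_9 → 1² + 4² + 2² = 21
21 = (2,3)_9 → 2² + 3² = 13
13 = (1,4)_9 → 1² + 4² = 17
17 = (1,8)_9 → 1² + 8² = 65
65 = (7,2)_9 → 7² + 2² = 53
53 = (5,8)_9 → 5² + 8² = 89
89 = (1,0,8)_9 → 1² + 0² + 8² = 65  — 65 already appeared earlier.

65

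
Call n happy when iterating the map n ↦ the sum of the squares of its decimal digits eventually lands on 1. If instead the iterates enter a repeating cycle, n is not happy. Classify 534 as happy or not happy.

534 → 5² + 3² + 4² = 50
50 → 5² + 0² = 25
25 → 2² + 5² = 29
29 → 2² + 9² = 85
85 → 8² + 5² = 89
89 → 8² + 9² = 145
145 → 1² + 4² + 5² = 42
42 → 4² + 2² = 20
20 → 2² + 0² = 4
4 → 4² = 16
16 → 1² + 6² = 37
37 → 3² + 7² = 58
58 → 5² + 8² = 89  — 89 already seen; the sequence cycles without reaching 1.

not happy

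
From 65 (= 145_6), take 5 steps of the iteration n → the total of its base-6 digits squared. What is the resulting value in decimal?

20

65 = (1,4,5)_6 → 42
42 = (1,1,0)_6 → 2
2 = (2)_6 → 4
4 = (4)_6 → 16
16 = (2,4)_6 → 20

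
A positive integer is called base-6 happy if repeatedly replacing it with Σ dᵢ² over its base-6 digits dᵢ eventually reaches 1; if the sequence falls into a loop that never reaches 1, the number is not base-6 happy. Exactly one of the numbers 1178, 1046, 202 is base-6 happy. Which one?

1178: 1178 → 49 → 6 → 1  — reaches 1 (base-6 happy)
1046: 1046 → 45 → 11 → 26 → 20 → 13 → 5 → 25 → 17 → 29 → 41 → 26  — repeats 26 (not base-6 happy)
202: 202 → 50 → 9 → 10 → 17 → 29 → 41 → 26 → 20 → 13 → 5 → 25 → 17  — repeats 17 (not base-6 happy)

1178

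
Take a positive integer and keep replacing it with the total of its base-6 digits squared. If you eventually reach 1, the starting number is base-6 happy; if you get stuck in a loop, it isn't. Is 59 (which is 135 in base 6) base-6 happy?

not base-6 happy

59 = (1,3,5)_6 → 1² + 3² + 5² = 35
35 = (5,5)_6 → 5² + 5² = 50
50 = (1,2,2)_6 → 1² + 2² + 2² = 9
9 = (1,3)_6 → 1² + 3² = 10
10 = (1,4)_6 → 1² + 4² = 17
17 = (2,5)_6 → 2² + 5² = 29
29 = (4,5)_6 → 4² + 5² = 41
41 = (1,0,5)_6 → 1² + 0² + 5² = 26
26 = (4,2)_6 → 4² + 2² = 20
20 = (3,2)_6 → 3² + 2² = 13
13 = (2,1)_6 → 2² + 1² = 5
5 = (5)_6 → 5² = 25
25 = (4,1)_6 → 4² + 1² = 17  — 17 already seen; the sequence cycles without reaching 1.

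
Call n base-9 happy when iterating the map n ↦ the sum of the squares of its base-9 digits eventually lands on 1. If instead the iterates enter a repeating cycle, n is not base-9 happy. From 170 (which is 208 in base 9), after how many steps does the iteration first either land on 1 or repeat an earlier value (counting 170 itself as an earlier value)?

3

170 = (2,0,8)_9 → 2² + 0² + 8² = 68
68 = (7,5)_9 → 7² + 5² = 74
74 = (8,2)_9 → 8² + 2² = 68  — 68 repeats.
That took 3 steps.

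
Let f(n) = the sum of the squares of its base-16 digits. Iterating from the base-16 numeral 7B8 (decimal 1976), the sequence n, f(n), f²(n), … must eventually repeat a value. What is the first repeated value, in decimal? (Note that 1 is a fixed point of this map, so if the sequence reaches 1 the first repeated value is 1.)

85

1976 = (7,11,8)_16 → 234
234 = (14,10)_16 → 296
296 = (1,2,8)_16 → 69
69 = (4,5)_16 → 41
41 = (2,9)_16 → 85
85 = (5,5)_16 → 50
50 = (3,2)_16 → 13
13 = (13)_16 → 169
169 = (10,9)_16 → 181
181 = (11,5)_16 → 146
146 = (9,2)_16 → 85  — 85 already appeared earlier.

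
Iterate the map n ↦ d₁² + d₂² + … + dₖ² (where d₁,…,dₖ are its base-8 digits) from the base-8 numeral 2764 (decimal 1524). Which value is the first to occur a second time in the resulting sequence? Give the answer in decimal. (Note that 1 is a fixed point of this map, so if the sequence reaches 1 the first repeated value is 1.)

1

1524 = (2,7,6,4)_8 → 2² + 7² + 6² + 4² = 105
105 = (1,5,1)_8 → 1² + 5² + 1² = 27
27 = (3,3)_8 → 3² + 3² = 18
18 = (2,2)_8 → 2² + 2² = 8
8 = (1,0)_8 → 1² + 0² = 1  — reached the fixed point 1.
1 → 1, so 1 is the first repeated value.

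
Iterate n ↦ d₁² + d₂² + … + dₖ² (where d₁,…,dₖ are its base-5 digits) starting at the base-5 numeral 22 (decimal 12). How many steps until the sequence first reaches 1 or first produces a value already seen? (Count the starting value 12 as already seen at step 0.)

12 = (2,2)_5 → 2² + 2² = 4 + 4 = 8
8 = (1,3)_5 → 1² + 3² = 1 + 9 = 10
10 = (2,0)_5 → 2² + 0² = 4 + 0 = 4
4 = (4)_5 → 4² = 16
16 = (3,1)_5 → 3² + 1² = 9 + 1 = 10  — 10 repeats.
That took 5 steps.

5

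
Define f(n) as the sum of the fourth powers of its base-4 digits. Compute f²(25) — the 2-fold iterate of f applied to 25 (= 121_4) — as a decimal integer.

25 = (1,2,1)_4 → 18
18 = (1,0,2)_4 → 17

17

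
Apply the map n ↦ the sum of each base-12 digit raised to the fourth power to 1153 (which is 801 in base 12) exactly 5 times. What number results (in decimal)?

6033

1153 = (8,0,1)_12 → 8⁴ + 0⁴ + 1⁴ = 4097
4097 = (2,4,5,5)_12 → 2⁴ + 4⁴ + 5⁴ + 5⁴ = 1522
1522 = (10,6,10)_12 → 10⁴ + 6⁴ + 10⁴ = 21296
21296 = (1,0,3,10,8)_12 → 1⁴ + 0⁴ + 3⁴ + 10⁴ + 8⁴ = 14178
14178 = (8,2,5,6)_12 → 8⁴ + 2⁴ + 5⁴ + 6⁴ = 6033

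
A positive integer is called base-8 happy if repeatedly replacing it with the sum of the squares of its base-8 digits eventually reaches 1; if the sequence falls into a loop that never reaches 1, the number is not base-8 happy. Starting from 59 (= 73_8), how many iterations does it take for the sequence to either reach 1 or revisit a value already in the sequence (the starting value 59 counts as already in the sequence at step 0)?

59 = (7,3)_8 → 7² + 3² = 49 + 9 = 58
58 = (7,2)_8 → 7² + 2² = 49 + 4 = 53
53 = (6,5)_8 → 6² + 5² = 36 + 25 = 61
61 = (7,5)_8 → 7² + 5² = 49 + 25 = 74
74 = (1,1,2)_8 → 1² + 1² + 2² = 1 + 1 + 4 = 6
6 = (6)_8 → 6² = 36
36 = (4,4)_8 → 4² + 4² = 16 + 16 = 32
32 = (4,0)_8 → 4² + 0² = 16 + 0 = 16
16 = (2,0)_8 → 2² + 0² = 4 + 0 = 4
4 = (4)_8 → 4² = 16  — 16 repeats.
That took 10 steps.

10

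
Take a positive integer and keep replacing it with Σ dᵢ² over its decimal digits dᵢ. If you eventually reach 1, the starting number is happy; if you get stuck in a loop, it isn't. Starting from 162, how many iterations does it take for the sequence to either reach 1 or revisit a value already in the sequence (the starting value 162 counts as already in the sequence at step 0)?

15

162 → 1² + 6² + 2² = 41
41 → 4² + 1² = 17
17 → 1² + 7² = 50
50 → 5² + 0² = 25
25 → 2² + 5² = 29
29 → 2² + 9² = 85
85 → 8² + 5² = 89
89 → 8² + 9² = 145
145 → 1² + 4² + 5² = 42
42 → 4² + 2² = 20
20 → 2² + 0² = 4
4 → 4² = 16
16 → 1² + 6² = 37
37 → 3² + 7² = 58
58 → 5² + 8² = 89  — 89 repeats.
That took 15 steps.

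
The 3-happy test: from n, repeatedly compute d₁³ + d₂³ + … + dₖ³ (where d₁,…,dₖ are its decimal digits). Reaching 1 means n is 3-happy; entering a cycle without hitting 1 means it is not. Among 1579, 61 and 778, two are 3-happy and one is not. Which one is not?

1579: 1579 → 1198 → 1243 → 100 → 1  — reaches 1 (3-happy)
61: 61 → 217 → 352 → 160 → 217  — repeats 217 (not 3-happy)
778: 778 → 1198 → 1243 → 100 → 1  — reaches 1 (3-happy)

61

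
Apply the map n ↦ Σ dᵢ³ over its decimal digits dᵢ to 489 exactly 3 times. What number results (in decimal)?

489 → 4³ + 8³ + 9³ = 64 + 512 + 729 = 1305
1305 → 1³ + 3³ + 0³ + 5³ = 1 + 27 + 0 + 125 = 153
153 → 1³ + 5³ + 3³ = 1 + 125 + 27 = 153

153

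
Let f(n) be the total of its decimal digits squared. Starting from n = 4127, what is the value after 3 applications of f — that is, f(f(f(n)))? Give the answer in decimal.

97

4127 → 4² + 1² + 2² + 7² = 16 + 1 + 4 + 49 = 70
70 → 7² + 0² = 49 + 0 = 49
49 → 4² + 9² = 16 + 81 = 97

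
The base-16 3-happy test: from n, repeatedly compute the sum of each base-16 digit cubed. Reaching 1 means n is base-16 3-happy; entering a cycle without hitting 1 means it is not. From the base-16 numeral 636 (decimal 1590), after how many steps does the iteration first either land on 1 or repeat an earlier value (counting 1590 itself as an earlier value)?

9

1590 = (6,3,6)_16 → 6³ + 3³ + 6³ = 216 + 27 + 216 = 459
459 = (1,12,11)_16 → 1³ + 12³ + 11³ = 1 + 1728 + 1331 = 3060
3060 = (11,15,4)_16 → 11³ + 15³ + 4³ = 1331 + 3375 + 64 = 4770
4770 = (1,2,10,2)_16 → 1³ + 2³ + 10³ + 2³ = 1 + 8 + 1000 + 8 = 1017
1017 = (3,15,9)_16 → 3³ + 15³ + 9³ = 27 + 3375 + 729 = 4131
4131 = (1,0,2,3)_16 → 1³ + 0³ + 2³ + 3³ = 1 + 0 + 8 + 27 = 36
36 = (2,4)_16 → 2³ + 4³ = 8 + 64 = 72
72 = (4,8)_16 → 4³ + 8³ = 64 + 512 = 576
576 = (2,4,0)_16 → 2³ + 4³ + 0³ = 8 + 64 + 0 = 72  — 72 repeats.
That took 9 steps.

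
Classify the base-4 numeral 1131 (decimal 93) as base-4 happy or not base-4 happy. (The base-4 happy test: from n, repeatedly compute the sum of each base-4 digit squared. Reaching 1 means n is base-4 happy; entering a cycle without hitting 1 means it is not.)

93 = (1,1,3,1)_4 → 1² + 1² + 3² + 1² = 12
12 = (3,0)_4 → 3² + 0² = 9
9 = (2,1)_4 → 2² + 1² = 5
5 = (1,1)_4 → 1² + 1² = 2
2 = (2)_4 → 2² = 4
4 = (1,0)_4 → 1² + 0² = 1  — reached 1.

base-4 happy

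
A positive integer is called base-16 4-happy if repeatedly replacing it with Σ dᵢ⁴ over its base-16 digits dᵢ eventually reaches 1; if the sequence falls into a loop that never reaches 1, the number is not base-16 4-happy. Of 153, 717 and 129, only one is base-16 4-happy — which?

129

153: 153 → 13122 → 434 → 14658 → 6914 → 14658  — repeats 14658 (not base-16 4-happy)
717: 717 → 49313 → 30737 → 6499 → 7939 → 50707 → 22114 → 3233 → 30737  — repeats 30737 (not base-16 4-happy)
129: 129 → 4097 → 2 → 16 → 1  — reaches 1 (base-16 4-happy)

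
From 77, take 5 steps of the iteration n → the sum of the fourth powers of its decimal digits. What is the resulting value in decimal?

77 → 7⁴ + 7⁴ = 4802
4802 → 4⁴ + 8⁴ + 0⁴ + 2⁴ = 4368
4368 → 4⁴ + 3⁴ + 6⁴ + 8⁴ = 5729
5729 → 5⁴ + 7⁴ + 2⁴ + 9⁴ = 9603
9603 → 9⁴ + 6⁴ + 0⁴ + 3⁴ = 7938

7938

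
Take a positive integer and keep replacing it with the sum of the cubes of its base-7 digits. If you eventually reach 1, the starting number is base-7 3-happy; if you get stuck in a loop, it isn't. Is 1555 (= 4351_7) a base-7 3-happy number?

not base-7 3-happy

1555 = (4,3,5,1)_7 → 4³ + 3³ + 5³ + 1³ = 64 + 27 + 125 + 1 = 217
217 = (4,3,0)_7 → 4³ + 3³ + 0³ = 64 + 27 + 0 = 91
91 = (1,6,0)_7 → 1³ + 6³ + 0³ = 1 + 216 + 0 = 217  — 217 already seen; the sequence cycles without reaching 1.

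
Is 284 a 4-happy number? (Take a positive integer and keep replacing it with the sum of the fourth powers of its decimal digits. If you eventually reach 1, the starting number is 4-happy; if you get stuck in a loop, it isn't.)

not 4-happy

284 → 2⁴ + 8⁴ + 4⁴ = 16 + 4096 + 256 = 4368
4368 → 4⁴ + 3⁴ + 6⁴ + 8⁴ = 256 + 81 + 1296 + 4096 = 5729
5729 → 5⁴ + 7⁴ + 2⁴ + 9⁴ = 625 + 2401 + 16 + 6561 = 9603
9603 → 9⁴ + 6⁴ + 0⁴ + 3⁴ = 6561 + 1296 + 0 + 81 = 7938
7938 → 7⁴ + 9⁴ + 3⁴ + 8⁴ = 2401 + 6561 + 81 + 4096 = 13139
13139 → 1⁴ + 3⁴ + 1⁴ + 3⁴ + 9⁴ = 1 + 81 + 1 + 81 + 6561 = 6725
6725 → 6⁴ + 7⁴ + 2⁴ + 5⁴ = 1296 + 2401 + 16 + 625 = 4338
4338 → 4⁴ + 3⁴ + 3⁴ + 8⁴ = 256 + 81 + 81 + 4096 = 4514
4514 → 4⁴ + 5⁴ + 1⁴ + 4⁴ = 256 + 625 + 1 + 256 = 1138
1138 → 1⁴ + 1⁴ + 3⁴ + 8⁴ = 1 + 1 + 81 + 4096 = 4179
4179 → 4⁴ + 1⁴ + 7⁴ + 9⁴ = 256 + 1 + 2401 + 6561 = 9219
9219 → 9⁴ + 2⁴ + 1⁴ + 9⁴ = 6561 + 16 + 1 + 6561 = 13139  — 13139 already seen; the sequence cycles without reaching 1.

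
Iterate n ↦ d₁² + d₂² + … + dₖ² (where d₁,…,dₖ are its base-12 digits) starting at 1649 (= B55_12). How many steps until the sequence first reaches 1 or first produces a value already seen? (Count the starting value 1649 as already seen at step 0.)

1649 = (11,5,5)_12 → 11² + 5² + 5² = 171
171 = (1,2,3)_12 → 1² + 2² + 3² = 14
14 = (1,2)_12 → 1² + 2² = 5
5 = (5)_12 → 5² = 25
25 = (2,1)_12 → 2² + 1² = 5  — 5 repeats.
That took 5 steps.

5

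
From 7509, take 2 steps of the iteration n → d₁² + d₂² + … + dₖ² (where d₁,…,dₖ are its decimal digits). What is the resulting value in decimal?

51

7509 → 155
155 → 51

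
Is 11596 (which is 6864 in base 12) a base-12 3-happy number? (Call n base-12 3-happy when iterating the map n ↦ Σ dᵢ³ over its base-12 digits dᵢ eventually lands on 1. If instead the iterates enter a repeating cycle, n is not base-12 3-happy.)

not base-12 3-happy

11596 = (6,8,6,4)_12 → 6³ + 8³ + 6³ + 4³ = 1008
1008 = (7,0,0)_12 → 7³ + 0³ + 0³ = 343
343 = (2,4,7)_12 → 2³ + 4³ + 7³ = 415
415 = (2,10,7)_12 → 2³ + 10³ + 7³ = 1351
1351 = (9,4,7)_12 → 9³ + 4³ + 7³ = 1136
1136 = (7,10,8)_12 → 7³ + 10³ + 8³ = 1855
1855 = (1,0,10,7)_12 → 1³ + 0³ + 10³ + 7³ = 1344
1344 = (9,4,0)_12 → 9³ + 4³ + 0³ = 793
793 = (5,6,1)_12 → 5³ + 6³ + 1³ = 342
342 = (2,4,6)_12 → 2³ + 4³ + 6³ = 288
288 = (2,0,0)_12 → 2³ + 0³ + 0³ = 8
8 = (8)_12 → 8³ = 512
512 = (3,6,8)_12 → 3³ + 6³ + 8³ = 755
755 = (5,2,11)_12 → 5³ + 2³ + 11³ = 1464
1464 = (10,2,0)_12 → 10³ + 2³ + 0³ = 1008  — 1008 already seen; the sequence cycles without reaching 1.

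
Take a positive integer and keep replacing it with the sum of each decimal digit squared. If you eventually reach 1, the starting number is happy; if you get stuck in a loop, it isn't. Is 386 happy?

386 → 3² + 8² + 6² = 9 + 64 + 36 = 109
109 → 1² + 0² + 9² = 1 + 0 + 81 = 82
82 → 8² + 2² = 64 + 4 = 68
68 → 6² + 8² = 36 + 64 = 100
100 → 1² + 0² + 0² = 1 + 0 + 0 = 1  — reached 1.

happy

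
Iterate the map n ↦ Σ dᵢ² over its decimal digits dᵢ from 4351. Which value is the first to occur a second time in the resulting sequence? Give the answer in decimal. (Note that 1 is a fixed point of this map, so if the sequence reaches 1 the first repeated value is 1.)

4351 → 4² + 3² + 5² + 1² = 16 + 9 + 25 + 1 = 51
51 → 5² + 1² = 25 + 1 = 26
26 → 2² + 6² = 4 + 36 = 40
40 → 4² + 0² = 16 + 0 = 16
16 → 1² + 6² = 1 + 36 = 37
37 → 3² + 7² = 9 + 49 = 58
58 → 5² + 8² = 25 + 64 = 89
89 → 8² + 9² = 64 + 81 = 145
145 → 1² + 4² + 5² = 1 + 16 + 25 = 42
42 → 4² + 2² = 16 + 4 = 20
20 → 2² + 0² = 4 + 0 = 4
4 → 4² = 16  — 16 already appeared earlier.

16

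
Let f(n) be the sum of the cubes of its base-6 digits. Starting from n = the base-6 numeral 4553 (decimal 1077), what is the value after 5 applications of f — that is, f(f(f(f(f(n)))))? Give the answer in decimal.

3

1077 = (4,5,5,3)_6 → 4³ + 5³ + 5³ + 3³ = 64 + 125 + 125 + 27 = 341
341 = (1,3,2,5)_6 → 1³ + 3³ + 2³ + 5³ = 1 + 27 + 8 + 125 = 161
161 = (4,2,5)_6 → 4³ + 2³ + 5³ = 64 + 8 + 125 = 197
197 = (5,2,5)_6 → 5³ + 2³ + 5³ = 125 + 8 + 125 = 258
258 = (1,1,1,0)_6 → 1³ + 1³ + 1³ + 0³ = 1 + 1 + 1 + 0 = 3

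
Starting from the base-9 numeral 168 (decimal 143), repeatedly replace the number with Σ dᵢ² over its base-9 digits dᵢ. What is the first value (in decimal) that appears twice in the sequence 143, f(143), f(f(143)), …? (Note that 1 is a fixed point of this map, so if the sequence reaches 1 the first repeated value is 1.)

143 = (1,6,8)_9 → 1² + 6² + 8² = 101
101 = (1,2,2)_9 → 1² + 2² + 2² = 9
9 = (1,0)_9 → 1² + 0² = 1  — reached the fixed point 1.
1 → 1, so 1 is the first repeated value.

1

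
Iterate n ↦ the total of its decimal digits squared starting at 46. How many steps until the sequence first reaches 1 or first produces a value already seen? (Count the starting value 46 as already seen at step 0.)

12

46 → 52
52 → 29
29 → 85
85 → 89
89 → 145
145 → 42
42 → 20
20 → 4
4 → 16
16 → 37
37 → 58
58 → 89  — 89 repeats.
That took 12 steps.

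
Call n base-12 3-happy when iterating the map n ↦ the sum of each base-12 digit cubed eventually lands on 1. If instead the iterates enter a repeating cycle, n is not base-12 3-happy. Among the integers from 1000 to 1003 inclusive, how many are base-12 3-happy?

1000: 1000 → 1611 → 1366 → 1854 → 1217 → 762 → 368 → 736 → 190 → 1028 → 856 → 1520 → 1728 → 1  (reaches 1)
1001: 1001 → 1672 → 1738 → 1001  (repeats 1001)
1002: 1002 → 1763 → 1340 → 1268 → 1753 → 10 → 1000 → 1611 → 1366 → 1854 → 1217 → 762 → 368 → 736 → 190 → 1028 → 856 → 1520 → 1728 → 1  (reaches 1)
1003: 1003 → 1890 → 219 → 244 → 577 → 65 → 250 → 1513 → 1217 → 762 → 368 → 736 → 190 → 1028 → 856 → 1520 → 1728 → 1  (reaches 1)
base-12 3-happy: 1000, 1002, 1003

3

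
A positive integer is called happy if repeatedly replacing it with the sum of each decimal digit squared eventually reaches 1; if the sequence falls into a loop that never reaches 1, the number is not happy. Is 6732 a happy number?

6732 → 6² + 7² + 3² + 2² = 36 + 49 + 9 + 4 = 98
98 → 9² + 8² = 81 + 64 = 145
145 → 1² + 4² + 5² = 1 + 16 + 25 = 42
42 → 4² + 2² = 16 + 4 = 20
20 → 2² + 0² = 4 + 0 = 4
4 → 4² = 16
16 → 1² + 6² = 1 + 36 = 37
37 → 3² + 7² = 9 + 49 = 58
58 → 5² + 8² = 25 + 64 = 89
89 → 8² + 9² = 64 + 81 = 145  — 145 already seen; the sequence cycles without reaching 1.

not happy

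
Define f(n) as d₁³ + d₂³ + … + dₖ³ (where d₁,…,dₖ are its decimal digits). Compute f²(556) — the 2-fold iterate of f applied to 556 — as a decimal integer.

556 → 466
466 → 496

496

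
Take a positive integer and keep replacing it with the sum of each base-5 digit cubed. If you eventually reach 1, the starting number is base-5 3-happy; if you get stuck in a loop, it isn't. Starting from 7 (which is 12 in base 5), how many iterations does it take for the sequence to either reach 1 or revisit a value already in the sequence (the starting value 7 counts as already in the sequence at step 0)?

7 = (1,2)_5 → 1³ + 2³ = 9
9 = (1,4)_5 → 1³ + 4³ = 65
65 = (2,3,0)_5 → 2³ + 3³ + 0³ = 35
35 = (1,2,0)_5 → 1³ + 2³ + 0³ = 9  — 9 repeats.
That took 4 steps.

4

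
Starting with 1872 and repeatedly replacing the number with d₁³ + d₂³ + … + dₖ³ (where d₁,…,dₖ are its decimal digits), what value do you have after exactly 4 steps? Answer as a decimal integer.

1872 → 1³ + 8³ + 7³ + 2³ = 864
864 → 8³ + 6³ + 4³ = 792
792 → 7³ + 9³ + 2³ = 1080
1080 → 1³ + 0³ + 8³ + 0³ = 513

513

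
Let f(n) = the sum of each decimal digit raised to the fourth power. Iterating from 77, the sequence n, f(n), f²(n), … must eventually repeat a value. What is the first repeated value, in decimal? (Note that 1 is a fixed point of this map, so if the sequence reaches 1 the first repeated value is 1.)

13139

77 → 7⁴ + 7⁴ = 2401 + 2401 = 4802
4802 → 4⁴ + 8⁴ + 0⁴ + 2⁴ = 256 + 4096 + 0 + 16 = 4368
4368 → 4⁴ + 3⁴ + 6⁴ + 8⁴ = 256 + 81 + 1296 + 4096 = 5729
5729 → 5⁴ + 7⁴ + 2⁴ + 9⁴ = 625 + 2401 + 16 + 6561 = 9603
9603 → 9⁴ + 6⁴ + 0⁴ + 3⁴ = 6561 + 1296 + 0 + 81 = 7938
7938 → 7⁴ + 9⁴ + 3⁴ + 8⁴ = 2401 + 6561 + 81 + 4096 = 13139
13139 → 1⁴ + 3⁴ + 1⁴ + 3⁴ + 9⁴ = 1 + 81 + 1 + 81 + 6561 = 6725
6725 → 6⁴ + 7⁴ + 2⁴ + 5⁴ = 1296 + 2401 + 16 + 625 = 4338
4338 → 4⁴ + 3⁴ + 3⁴ + 8⁴ = 256 + 81 + 81 + 4096 = 4514
4514 → 4⁴ + 5⁴ + 1⁴ + 4⁴ = 256 + 625 + 1 + 256 = 1138
1138 → 1⁴ + 1⁴ + 3⁴ + 8⁴ = 1 + 1 + 81 + 4096 = 4179
4179 → 4⁴ + 1⁴ + 7⁴ + 9⁴ = 256 + 1 + 2401 + 6561 = 9219
9219 → 9⁴ + 2⁴ + 1⁴ + 9⁴ = 6561 + 16 + 1 + 6561 = 13139  — 13139 already appeared earlier.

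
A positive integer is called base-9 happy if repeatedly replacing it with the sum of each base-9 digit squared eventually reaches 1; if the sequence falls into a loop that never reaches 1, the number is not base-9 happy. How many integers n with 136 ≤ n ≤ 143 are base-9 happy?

136: 136 → 38 → 20 → 8 → 64 → 50 → 50  — not base-9 happy
137: 137 → 41 → 41  — not base-9 happy
138: 138 → 46 → 26 → 68 → 74 → 68  — not base-9 happy
139: 139 → 53 → 89 → 65 → 53  — not base-9 happy
140: 140 → 62 → 100 → 6 → 36 → 16 → 50 → 50  — not base-9 happy
141: 141 → 73 → 65 → 53 → 89 → 65  — not base-9 happy
142: 142 → 86 → 26 → 68 → 74 → 68  — not base-9 happy
143: 143 → 101 → 9 → 1  — base-9 happy
base-9 happy: 143

1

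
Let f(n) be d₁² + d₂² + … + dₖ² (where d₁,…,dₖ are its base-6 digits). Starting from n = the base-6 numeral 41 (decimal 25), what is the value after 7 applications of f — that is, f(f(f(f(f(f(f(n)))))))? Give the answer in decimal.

25 = (4,1)_6 → 17
17 = (2,5)_6 → 29
29 = (4,5)_6 → 41
41 = (1,0,5)_6 → 26
26 = (4,2)_6 → 20
20 = (3,2)_6 → 13
13 = (2,1)_6 → 5

5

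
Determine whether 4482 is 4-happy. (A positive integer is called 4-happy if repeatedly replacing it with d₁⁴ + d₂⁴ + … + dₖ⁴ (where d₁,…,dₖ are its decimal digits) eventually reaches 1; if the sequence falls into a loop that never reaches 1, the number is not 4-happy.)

not 4-happy

4482 → 4⁴ + 4⁴ + 8⁴ + 2⁴ = 4624
4624 → 4⁴ + 6⁴ + 2⁴ + 4⁴ = 1824
1824 → 1⁴ + 8⁴ + 2⁴ + 4⁴ = 4369
4369 → 4⁴ + 3⁴ + 6⁴ + 9⁴ = 8194
8194 → 8⁴ + 1⁴ + 9⁴ + 4⁴ = 10914
10914 → 1⁴ + 0⁴ + 9⁴ + 1⁴ + 4⁴ = 6819
6819 → 6⁴ + 8⁴ + 1⁴ + 9⁴ = 11954
11954 → 1⁴ + 1⁴ + 9⁴ + 5⁴ + 4⁴ = 7444
7444 → 7⁴ + 4⁴ + 4⁴ + 4⁴ = 3169
3169 → 3⁴ + 1⁴ + 6⁴ + 9⁴ = 7939
7939 → 7⁴ + 9⁴ + 3⁴ + 9⁴ = 15604
15604 → 1⁴ + 5⁴ + 6⁴ + 0⁴ + 4⁴ = 2178
2178 → 2⁴ + 1⁴ + 7⁴ + 8⁴ = 6514
6514 → 6⁴ + 5⁴ + 1⁴ + 4⁴ = 2178  — 2178 already seen; the sequence cycles without reaching 1.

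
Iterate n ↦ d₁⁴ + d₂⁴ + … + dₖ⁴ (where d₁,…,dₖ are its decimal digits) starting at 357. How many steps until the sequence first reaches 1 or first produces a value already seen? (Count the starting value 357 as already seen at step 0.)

357 → 3⁴ + 5⁴ + 7⁴ = 3107
3107 → 3⁴ + 1⁴ + 0⁴ + 7⁴ = 2483
2483 → 2⁴ + 4⁴ + 8⁴ + 3⁴ = 4449
4449 → 4⁴ + 4⁴ + 4⁴ + 9⁴ = 7329
7329 → 7⁴ + 3⁴ + 2⁴ + 9⁴ = 9059
9059 → 9⁴ + 0⁴ + 5⁴ + 9⁴ = 13747
13747 → 1⁴ + 3⁴ + 7⁴ + 4⁴ + 7⁴ = 5140
5140 → 5⁴ + 1⁴ + 4⁴ + 0⁴ = 882
882 → 8⁴ + 8⁴ + 2⁴ = 8208
8208 → 8⁴ + 2⁴ + 0⁴ + 8⁴ = 8208  — 8208 repeats.
That took 10 steps.

10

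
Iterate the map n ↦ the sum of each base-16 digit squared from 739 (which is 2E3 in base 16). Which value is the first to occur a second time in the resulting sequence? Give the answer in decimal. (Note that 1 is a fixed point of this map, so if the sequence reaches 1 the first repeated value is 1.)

739 = (2,14,3)_16 → 2² + 14² + 3² = 4 + 196 + 9 = 209
209 = (13,1)_16 → 13² + 1² = 169 + 1 = 170
170 = (10,10)_16 → 10² + 10² = 100 + 100 = 200
200 = (12,8)_16 → 12² + 8² = 144 + 64 = 208
208 = (13,0)_16 → 13² + 0² = 169 + 0 = 169
169 = (10,9)_16 → 10² + 9² = 100 + 81 = 181
181 = (11,5)_16 → 11² + 5² = 121 + 25 = 146
146 = (9,2)_16 → 9² + 2² = 81 + 4 = 85
85 = (5,5)_16 → 5² + 5² = 25 + 25 = 50
50 = (3,2)_16 → 3² + 2² = 9 + 4 = 13
13 = (13)_16 → 13² = 169  — 169 already appeared earlier.

169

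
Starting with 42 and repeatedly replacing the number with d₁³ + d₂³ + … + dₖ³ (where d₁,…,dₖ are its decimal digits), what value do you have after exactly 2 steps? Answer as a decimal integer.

351

42 → 72
72 → 351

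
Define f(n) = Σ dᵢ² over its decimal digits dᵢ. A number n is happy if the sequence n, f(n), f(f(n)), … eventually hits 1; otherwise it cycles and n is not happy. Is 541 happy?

541 → 5² + 4² + 1² = 42
42 → 4² + 2² = 20
20 → 2² + 0² = 4
4 → 4² = 16
16 → 1² + 6² = 37
37 → 3² + 7² = 58
58 → 5² + 8² = 89
89 → 8² + 9² = 145
145 → 1² + 4² + 5² = 42  — 42 already seen; the sequence cycles without reaching 1.

not happy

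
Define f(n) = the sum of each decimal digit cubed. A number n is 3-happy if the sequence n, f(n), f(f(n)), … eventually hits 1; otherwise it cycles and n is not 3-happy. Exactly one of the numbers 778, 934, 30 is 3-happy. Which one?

778

778: 778 → 1198 → 1243 → 100 → 1  — reaches 1 (3-happy)
934: 934 → 820 → 520 → 133 → 55 → 250 → 133  — repeats 133 (not 3-happy)
30: 30 → 27 → 351 → 153 → 153  — repeats 153 (not 3-happy)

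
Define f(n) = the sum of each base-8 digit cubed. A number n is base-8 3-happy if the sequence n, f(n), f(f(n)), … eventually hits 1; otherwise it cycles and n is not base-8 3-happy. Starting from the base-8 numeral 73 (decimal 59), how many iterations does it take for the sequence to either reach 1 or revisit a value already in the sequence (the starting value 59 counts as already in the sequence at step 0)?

14

59 = (7,3)_8 → 370
370 = (5,6,2)_8 → 349
349 = (5,3,5)_8 → 277
277 = (4,2,5)_8 → 197
197 = (3,0,5)_8 → 152
152 = (2,3,0)_8 → 35
35 = (4,3)_8 → 91
91 = (1,3,3)_8 → 55
55 = (6,7)_8 → 559
559 = (1,0,5,7)_8 → 469
469 = (7,2,5)_8 → 476
476 = (7,3,4)_8 → 434
434 = (6,6,2)_8 → 440
440 = (6,7,0)_8 → 559  — 559 repeats.
That took 14 steps.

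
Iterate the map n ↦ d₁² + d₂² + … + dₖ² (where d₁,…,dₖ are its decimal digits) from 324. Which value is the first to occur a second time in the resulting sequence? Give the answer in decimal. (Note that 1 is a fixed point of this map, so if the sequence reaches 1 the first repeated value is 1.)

324 → 3² + 2² + 4² = 9 + 4 + 16 = 29
29 → 2² + 9² = 4 + 81 = 85
85 → 8² + 5² = 64 + 25 = 89
89 → 8² + 9² = 64 + 81 = 145
145 → 1² + 4² + 5² = 1 + 16 + 25 = 42
42 → 4² + 2² = 16 + 4 = 20
20 → 2² + 0² = 4 + 0 = 4
4 → 4² = 16
16 → 1² + 6² = 1 + 36 = 37
37 → 3² + 7² = 9 + 49 = 58
58 → 5² + 8² = 25 + 64 = 89  — 89 already appeared earlier.

89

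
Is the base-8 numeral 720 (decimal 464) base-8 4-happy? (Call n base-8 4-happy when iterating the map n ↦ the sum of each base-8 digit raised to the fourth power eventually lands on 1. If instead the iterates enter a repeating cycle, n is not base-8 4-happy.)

464 = (7,2,0)_8 → 7⁴ + 2⁴ + 0⁴ = 2401 + 16 + 0 = 2417
2417 = (4,5,6,1)_8 → 4⁴ + 5⁴ + 6⁴ + 1⁴ = 256 + 625 + 1296 + 1 = 2178
2178 = (4,2,0,2)_8 → 4⁴ + 2⁴ + 0⁴ + 2⁴ = 256 + 16 + 0 + 16 = 288
288 = (4,4,0)_8 → 4⁴ + 4⁴ + 0⁴ = 256 + 256 + 0 = 512
512 = (1,0,0,0)_8 → 1⁴ + 0⁴ + 0⁴ + 0⁴ = 1 + 0 + 0 + 0 = 1  — reached 1.

base-8 4-happy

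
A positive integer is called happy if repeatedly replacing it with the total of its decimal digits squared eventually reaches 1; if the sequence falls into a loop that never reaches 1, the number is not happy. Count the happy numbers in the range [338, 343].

338: 338 → 82 → 68 → 100 → 1  (reaches 1)
339: 339 → 99 → 162 → 41 → 17 → 50 → 25 → 29 → 85 → 89 → 145 → 42 → 20 → 4 → 16 → 37 → 58 → 89  (repeats 89)
340: 340 → 25 → 29 → 85 → 89 → 145 → 42 → 20 → 4 → 16 → 37 → 58 → 89  (repeats 89)
341: 341 → 26 → 40 → 16 → 37 → 58 → 89 → 145 → 42 → 20 → 4 → 16  (repeats 16)
342: 342 → 29 → 85 → 89 → 145 → 42 → 20 → 4 → 16 → 37 → 58 → 89  (repeats 89)
343: 343 → 34 → 25 → 29 → 85 → 89 → 145 → 42 → 20 → 4 → 16 → 37 → 58 → 89  (repeats 89)
happy: 338

1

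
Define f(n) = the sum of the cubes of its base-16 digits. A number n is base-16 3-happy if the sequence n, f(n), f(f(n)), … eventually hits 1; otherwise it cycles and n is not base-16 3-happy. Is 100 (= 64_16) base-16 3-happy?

100 = (6,4)_16 → 6³ + 4³ = 216 + 64 = 280
280 = (1,1,8)_16 → 1³ + 1³ + 8³ = 1 + 1 + 512 = 514
514 = (2,0,2)_16 → 2³ + 0³ + 2³ = 8 + 0 + 8 = 16
16 = (1,0)_16 → 1³ + 0³ = 1 + 0 = 1  — reached 1.

base-16 3-happy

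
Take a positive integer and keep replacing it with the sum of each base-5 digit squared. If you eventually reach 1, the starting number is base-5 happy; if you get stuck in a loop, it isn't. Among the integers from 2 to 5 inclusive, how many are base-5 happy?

2: 2 → 4 → 16 → 10 → 4  — not base-5 happy
3: 3 → 9 → 17 → 13 → 13  — not base-5 happy
4: 4 → 16 → 10 → 4  — not base-5 happy
5: 5 → 1  — base-5 happy
base-5 happy: 5

1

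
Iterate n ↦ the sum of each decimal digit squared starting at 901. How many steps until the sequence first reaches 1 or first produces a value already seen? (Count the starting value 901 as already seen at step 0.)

901 → 9² + 0² + 1² = 82
82 → 8² + 2² = 68
68 → 6² + 8² = 100
100 → 1² + 0² + 0² = 1  — reached 1.
That took 4 steps.

4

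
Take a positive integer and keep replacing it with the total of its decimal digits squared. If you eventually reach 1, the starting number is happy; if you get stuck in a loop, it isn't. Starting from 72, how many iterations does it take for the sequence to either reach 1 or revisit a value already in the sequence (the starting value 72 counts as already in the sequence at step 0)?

72 → 53
53 → 34
34 → 25
25 → 29
29 → 85
85 → 89
89 → 145
145 → 42
42 → 20
20 → 4
4 → 16
16 → 37
37 → 58
58 → 89  — 89 repeats.
That took 14 steps.

14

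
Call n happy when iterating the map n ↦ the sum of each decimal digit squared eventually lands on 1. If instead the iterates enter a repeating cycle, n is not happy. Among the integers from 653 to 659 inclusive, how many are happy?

653: 653 → 70 → 49 → 97 → 130 → 10 → 1  (reaches 1)
654: 654 → 77 → 98 → 145 → 42 → 20 → 4 → 16 → 37 → 58 → 89 → 145  (repeats 145)
655: 655 → 86 → 100 → 1  (reaches 1)
656: 656 → 97 → 130 → 10 → 1  (reaches 1)
657: 657 → 110 → 2 → 4 → 16 → 37 → 58 → 89 → 145 → 42 → 20 → 4  (repeats 4)
658: 658 → 125 → 30 → 9 → 81 → 65 → 61 → 37 → 58 → 89 → 145 → 42 → 20 → 4 → 16 → 37  (repeats 37)
659: 659 → 142 → 21 → 5 → 25 → 29 → 85 → 89 → 145 → 42 → 20 → 4 → 16 → 37 → 58 → 89  (repeats 89)
happy: 653, 655, 656

3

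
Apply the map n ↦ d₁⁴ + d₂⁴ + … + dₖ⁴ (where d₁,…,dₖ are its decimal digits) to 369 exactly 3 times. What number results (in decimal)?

369 → 7938
7938 → 13139
13139 → 6725

6725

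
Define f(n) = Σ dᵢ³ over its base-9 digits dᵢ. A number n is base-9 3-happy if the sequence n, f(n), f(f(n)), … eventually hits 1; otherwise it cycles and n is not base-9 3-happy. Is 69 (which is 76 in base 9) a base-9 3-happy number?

base-9 3-happy

69 = (7,6)_9 → 7³ + 6³ = 559
559 = (6,8,1)_9 → 6³ + 8³ + 1³ = 729
729 = (1,0,0,0)_9 → 1³ + 0³ + 0³ + 0³ = 1  — reached 1.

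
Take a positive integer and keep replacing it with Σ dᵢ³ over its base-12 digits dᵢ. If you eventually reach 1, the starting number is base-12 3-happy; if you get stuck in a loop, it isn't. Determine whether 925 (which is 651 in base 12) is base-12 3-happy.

not base-12 3-happy

925 = (6,5,1)_12 → 6³ + 5³ + 1³ = 216 + 125 + 1 = 342
342 = (2,4,6)_12 → 2³ + 4³ + 6³ = 8 + 64 + 216 = 288
288 = (2,0,0)_12 → 2³ + 0³ + 0³ = 8 + 0 + 0 = 8
8 = (8)_12 → 8³ = 512
512 = (3,6,8)_12 → 3³ + 6³ + 8³ = 27 + 216 + 512 = 755
755 = (5,2,11)_12 → 5³ + 2³ + 11³ = 125 + 8 + 1331 = 1464
1464 = (10,2,0)_12 → 10³ + 2³ + 0³ = 1000 + 8 + 0 = 1008
1008 = (7,0,0)_12 → 7³ + 0³ + 0³ = 343 + 0 + 0 = 343
343 = (2,4,7)_12 → 2³ + 4³ + 7³ = 8 + 64 + 343 = 415
415 = (2,10,7)_12 → 2³ + 10³ + 7³ = 8 + 1000 + 343 = 1351
1351 = (9,4,7)_12 → 9³ + 4³ + 7³ = 729 + 64 + 343 = 1136
1136 = (7,10,8)_12 → 7³ + 10³ + 8³ = 343 + 1000 + 512 = 1855
1855 = (1,0,10,7)_12 → 1³ + 0³ + 10³ + 7³ = 1 + 0 + 1000 + 343 = 1344
1344 = (9,4,0)_12 → 9³ + 4³ + 0³ = 729 + 64 + 0 = 793
793 = (5,6,1)_12 → 5³ + 6³ + 1³ = 125 + 216 + 1 = 342  — 342 already seen; the sequence cycles without reaching 1.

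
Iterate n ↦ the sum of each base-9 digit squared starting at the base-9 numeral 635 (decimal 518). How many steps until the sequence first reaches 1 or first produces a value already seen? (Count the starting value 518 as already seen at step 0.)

8

518 = (6,3,5)_9 → 6² + 3² + 5² = 36 + 9 + 25 = 70
70 = (7,7)_9 → 7² + 7² = 49 + 49 = 98
98 = (1,1,8)_9 → 1² + 1² + 8² = 1 + 1 + 64 = 66
66 = (7,3)_9 → 7² + 3² = 49 + 9 = 58
58 = (6,4)_9 → 6² + 4² = 36 + 16 = 52
52 = (5,7)_9 → 5² + 7² = 25 + 49 = 74
74 = (8,2)_9 → 8² + 2² = 64 + 4 = 68
68 = (7,5)_9 → 7² + 5² = 49 + 25 = 74  — 74 repeats.
That took 8 steps.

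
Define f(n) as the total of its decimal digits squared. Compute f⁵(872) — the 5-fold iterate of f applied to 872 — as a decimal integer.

16

872 → 8² + 7² + 2² = 117
117 → 1² + 1² + 7² = 51
51 → 5² + 1² = 26
26 → 2² + 6² = 40
40 → 4² + 0² = 16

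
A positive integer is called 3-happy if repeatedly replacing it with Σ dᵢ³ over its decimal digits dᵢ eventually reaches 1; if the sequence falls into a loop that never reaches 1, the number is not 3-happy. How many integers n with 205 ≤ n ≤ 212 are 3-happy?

205: 205 → 133 → 55 → 250 → 133  (repeats 133)
206: 206 → 224 → 80 → 512 → 134 → 92 → 737 → 713 → 371 → 371  (repeats 371)
207: 207 → 351 → 153 → 153  (repeats 153)
208: 208 → 520 → 133 → 55 → 250 → 133  (repeats 133)
209: 209 → 737 → 713 → 371 → 371  (repeats 371)
210: 210 → 9 → 729 → 1080 → 513 → 153 → 153  (repeats 153)
211: 211 → 10 → 1  (reaches 1)
212: 212 → 17 → 344 → 155 → 251 → 134 → 92 → 737 → 713 → 371 → 371  (repeats 371)
3-happy: 211

1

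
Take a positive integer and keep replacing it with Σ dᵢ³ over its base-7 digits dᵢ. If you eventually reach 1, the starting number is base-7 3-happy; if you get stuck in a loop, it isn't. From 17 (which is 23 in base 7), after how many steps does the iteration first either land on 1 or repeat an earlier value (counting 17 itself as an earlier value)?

17 = (2,3)_7 → 2³ + 3³ = 35
35 = (5,0)_7 → 5³ + 0³ = 125
125 = (2,3,6)_7 → 2³ + 3³ + 6³ = 251
251 = (5,0,6)_7 → 5³ + 0³ + 6³ = 341
341 = (6,6,5)_7 → 6³ + 6³ + 5³ = 557
557 = (1,4,2,4)_7 → 1³ + 4³ + 2³ + 4³ = 137
137 = (2,5,4)_7 → 2³ + 5³ + 4³ = 197
197 = (4,0,1)_7 → 4³ + 0³ + 1³ = 65
65 = (1,2,2)_7 → 1³ + 2³ + 2³ = 17  — 17 repeats.
That took 9 steps.

9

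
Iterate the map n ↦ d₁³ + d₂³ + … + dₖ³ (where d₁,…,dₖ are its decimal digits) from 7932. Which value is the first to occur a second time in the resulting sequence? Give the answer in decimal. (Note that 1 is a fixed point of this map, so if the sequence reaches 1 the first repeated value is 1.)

7932 → 1107
1107 → 345
345 → 216
216 → 225
225 → 141
141 → 66
66 → 432
432 → 99
99 → 1458
1458 → 702
702 → 351
351 → 153
153 → 153  — 153 already appeared earlier.

153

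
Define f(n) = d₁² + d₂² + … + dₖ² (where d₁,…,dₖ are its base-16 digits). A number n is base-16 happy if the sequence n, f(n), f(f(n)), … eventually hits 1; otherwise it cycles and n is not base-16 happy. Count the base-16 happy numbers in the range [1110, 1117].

3

1110: 1110 → 77 → 185 → 202 → 244 → 241 → 226 → 200 → 208 → 169 → 181 → 146 → 85 → 50 → 13 → 169  (repeats 169)
1111: 1111 → 90 → 125 → 218 → 269 → 170 → 200 → 208 → 169 → 181 → 146 → 85 → 50 → 13 → 169  (repeats 169)
1112: 1112 → 105 → 117 → 74 → 116 → 65 → 17 → 2 → 4 → 16 → 1  (reaches 1)
1113: 1113 → 122 → 149 → 106 → 136 → 128 → 64 → 16 → 1  (reaches 1)
1114: 1114 → 141 → 233 → 277 → 27 → 122 → 149 → 106 → 136 → 128 → 64 → 16 → 1  (reaches 1)
1115: 1115 → 162 → 104 → 100 → 52 → 25 → 82 → 29 → 170 → 200 → 208 → 169 → 181 → 146 → 85 → 50 → 13 → 169  (repeats 169)
1116: 1116 → 185 → 202 → 244 → 241 → 226 → 200 → 208 → 169 → 181 → 146 → 85 → 50 → 13 → 169  (repeats 169)
1117: 1117 → 210 → 173 → 269 → 170 → 200 → 208 → 169 → 181 → 146 → 85 → 50 → 13 → 169  (repeats 169)
base-16 happy: 1112, 1113, 1114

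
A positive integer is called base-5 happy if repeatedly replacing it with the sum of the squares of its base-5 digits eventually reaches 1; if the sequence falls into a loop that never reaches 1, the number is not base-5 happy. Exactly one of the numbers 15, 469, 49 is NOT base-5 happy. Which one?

15

15: 15 → 9 → 17 → 13 → 13  — repeats 13 (not base-5 happy)
469: 469 → 43 → 19 → 25 → 1  — reaches 1 (base-5 happy)
49: 49 → 33 → 11 → 5 → 1  — reaches 1 (base-5 happy)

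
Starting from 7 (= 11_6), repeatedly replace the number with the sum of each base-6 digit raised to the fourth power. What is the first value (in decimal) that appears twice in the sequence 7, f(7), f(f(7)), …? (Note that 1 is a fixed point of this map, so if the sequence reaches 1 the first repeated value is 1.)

7 = (1,1)_6 → 1⁴ + 1⁴ = 2
2 = (2)_6 → 2⁴ = 16
16 = (2,4)_6 → 2⁴ + 4⁴ = 272
272 = (1,1,3,2)_6 → 1⁴ + 1⁴ + 3⁴ + 2⁴ = 99
99 = (2,4,3)_6 → 2⁴ + 4⁴ + 3⁴ = 353
353 = (1,3,4,5)_6 → 1⁴ + 3⁴ + 4⁴ + 5⁴ = 963
963 = (4,2,4,3)_6 → 4⁴ + 2⁴ + 4⁴ + 3⁴ = 609
609 = (2,4,5,3)_6 → 2⁴ + 4⁴ + 5⁴ + 3⁴ = 978
978 = (4,3,1,0)_6 → 4⁴ + 3⁴ + 1⁴ + 0⁴ = 338
338 = (1,3,2,2)_6 → 1⁴ + 3⁴ + 2⁴ + 2⁴ = 114
114 = (3,1,0)_6 → 3⁴ + 1⁴ + 0⁴ = 82
82 = (2,1,4)_6 → 2⁴ + 1⁴ + 4⁴ = 273
273 = (1,1,3,3)_6 → 1⁴ + 1⁴ + 3⁴ + 3⁴ = 164
164 = (4,3,2)_6 → 4⁴ + 3⁴ + 2⁴ = 353  — 353 already appeared earlier.

353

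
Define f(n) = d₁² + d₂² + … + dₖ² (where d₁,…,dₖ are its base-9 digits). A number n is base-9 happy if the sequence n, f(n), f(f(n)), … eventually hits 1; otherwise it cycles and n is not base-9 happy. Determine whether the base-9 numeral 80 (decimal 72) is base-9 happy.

not base-9 happy

72 = (8,0)_9 → 8² + 0² = 64 + 0 = 64
64 = (7,1)_9 → 7² + 1² = 49 + 1 = 50
50 = (5,5)_9 → 5² + 5² = 25 + 25 = 50  — 50 already seen; the sequence cycles without reaching 1.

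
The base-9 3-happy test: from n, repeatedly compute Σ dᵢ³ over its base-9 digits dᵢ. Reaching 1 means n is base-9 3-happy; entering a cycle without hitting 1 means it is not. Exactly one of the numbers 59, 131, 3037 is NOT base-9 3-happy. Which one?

59: 59 → 341 → 577 → 345 → 99 → 9 → 1  — reaches 1 (base-9 3-happy)
131: 131 → 251 → 539 → 853 → 409 → 189 → 35 → 539  — repeats 539 (not base-9 3-happy)
3037: 3037 → 193 → 99 → 9 → 1  — reaches 1 (base-9 3-happy)

131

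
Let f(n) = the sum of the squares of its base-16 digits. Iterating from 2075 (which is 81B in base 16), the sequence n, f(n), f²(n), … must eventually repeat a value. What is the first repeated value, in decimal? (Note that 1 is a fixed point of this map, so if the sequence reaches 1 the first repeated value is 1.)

169

2075 = (8,1,11)_16 → 8² + 1² + 11² = 64 + 1 + 121 = 186
186 = (11,10)_16 → 11² + 10² = 121 + 100 = 221
221 = (13,13)_16 → 13² + 13² = 169 + 169 = 338
338 = (1,5,2)_16 → 1² + 5² + 2² = 1 + 25 + 4 = 30
30 = (1,14)_16 → 1² + 14² = 1 + 196 = 197
197 = (12,5)_16 → 12² + 5² = 144 + 25 = 169
169 = (10,9)_16 → 10² + 9² = 100 + 81 = 181
181 = (11,5)_16 → 11² + 5² = 121 + 25 = 146
146 = (9,2)_16 → 9² + 2² = 81 + 4 = 85
85 = (5,5)_16 → 5² + 5² = 25 + 25 = 50
50 = (3,2)_16 → 3² + 2² = 9 + 4 = 13
13 = (13)_16 → 13² = 169  — 169 already appeared earlier.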